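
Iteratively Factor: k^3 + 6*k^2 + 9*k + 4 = (k + 1)*(k^2 + 5*k + 4) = (k + 1)*(k + 4)*(k + 1)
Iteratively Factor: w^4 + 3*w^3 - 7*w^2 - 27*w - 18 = (w + 2)*(w^3 + w^2 - 9*w - 9) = (w + 1)*(w + 2)*(w^2 - 9) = (w - 3)*(w + 1)*(w + 2)*(w + 3)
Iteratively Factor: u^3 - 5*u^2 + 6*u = (u - 2)*(u^2 - 3*u) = (u - 3)*(u - 2)*(u)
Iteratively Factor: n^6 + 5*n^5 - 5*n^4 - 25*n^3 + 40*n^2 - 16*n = (n + 4)*(n^5 + n^4 - 9*n^3 + 11*n^2 - 4*n) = (n - 1)*(n + 4)*(n^4 + 2*n^3 - 7*n^2 + 4*n) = (n - 1)^2*(n + 4)*(n^3 + 3*n^2 - 4*n) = (n - 1)^2*(n + 4)^2*(n^2 - n) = (n - 1)^3*(n + 4)^2*(n)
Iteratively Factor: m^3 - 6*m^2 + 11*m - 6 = (m - 2)*(m^2 - 4*m + 3) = (m - 3)*(m - 2)*(m - 1)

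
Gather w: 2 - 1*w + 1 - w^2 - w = -w^2 - 2*w + 3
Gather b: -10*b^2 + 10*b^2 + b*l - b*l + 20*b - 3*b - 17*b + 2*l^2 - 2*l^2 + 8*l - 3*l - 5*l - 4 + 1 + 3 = 0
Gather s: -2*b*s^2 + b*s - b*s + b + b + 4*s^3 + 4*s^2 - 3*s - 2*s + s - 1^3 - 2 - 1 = 2*b + 4*s^3 + s^2*(4 - 2*b) - 4*s - 4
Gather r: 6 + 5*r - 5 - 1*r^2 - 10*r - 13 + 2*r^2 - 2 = r^2 - 5*r - 14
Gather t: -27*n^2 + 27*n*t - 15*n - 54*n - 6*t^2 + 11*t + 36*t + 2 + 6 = -27*n^2 - 69*n - 6*t^2 + t*(27*n + 47) + 8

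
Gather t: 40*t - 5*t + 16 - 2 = 35*t + 14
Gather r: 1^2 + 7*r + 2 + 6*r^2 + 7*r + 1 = 6*r^2 + 14*r + 4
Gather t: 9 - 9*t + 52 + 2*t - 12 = 49 - 7*t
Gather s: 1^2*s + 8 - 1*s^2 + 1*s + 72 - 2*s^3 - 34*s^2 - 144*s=-2*s^3 - 35*s^2 - 142*s + 80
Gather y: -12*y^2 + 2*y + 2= -12*y^2 + 2*y + 2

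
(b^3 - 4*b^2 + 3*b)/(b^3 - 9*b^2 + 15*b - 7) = b*(b - 3)/(b^2 - 8*b + 7)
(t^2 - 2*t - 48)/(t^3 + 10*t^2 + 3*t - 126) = (t - 8)/(t^2 + 4*t - 21)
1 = 1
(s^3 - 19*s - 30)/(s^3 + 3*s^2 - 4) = (s^2 - 2*s - 15)/(s^2 + s - 2)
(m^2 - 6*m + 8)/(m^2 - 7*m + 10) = (m - 4)/(m - 5)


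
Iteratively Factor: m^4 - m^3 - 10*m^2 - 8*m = (m + 2)*(m^3 - 3*m^2 - 4*m) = m*(m + 2)*(m^2 - 3*m - 4) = m*(m - 4)*(m + 2)*(m + 1)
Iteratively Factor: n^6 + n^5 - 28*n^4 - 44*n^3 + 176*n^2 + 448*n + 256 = (n + 1)*(n^5 - 28*n^3 - 16*n^2 + 192*n + 256) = (n + 1)*(n + 2)*(n^4 - 2*n^3 - 24*n^2 + 32*n + 128) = (n - 4)*(n + 1)*(n + 2)*(n^3 + 2*n^2 - 16*n - 32) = (n - 4)*(n + 1)*(n + 2)^2*(n^2 - 16) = (n - 4)*(n + 1)*(n + 2)^2*(n + 4)*(n - 4)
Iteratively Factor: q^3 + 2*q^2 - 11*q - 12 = (q + 4)*(q^2 - 2*q - 3) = (q + 1)*(q + 4)*(q - 3)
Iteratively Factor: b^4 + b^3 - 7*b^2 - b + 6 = (b + 3)*(b^3 - 2*b^2 - b + 2) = (b - 2)*(b + 3)*(b^2 - 1) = (b - 2)*(b + 1)*(b + 3)*(b - 1)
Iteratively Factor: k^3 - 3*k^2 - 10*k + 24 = (k + 3)*(k^2 - 6*k + 8) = (k - 2)*(k + 3)*(k - 4)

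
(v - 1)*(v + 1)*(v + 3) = v^3 + 3*v^2 - v - 3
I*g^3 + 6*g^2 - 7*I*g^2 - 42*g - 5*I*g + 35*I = (g - 7)*(g - 5*I)*(I*g + 1)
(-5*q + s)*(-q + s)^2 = -5*q^3 + 11*q^2*s - 7*q*s^2 + s^3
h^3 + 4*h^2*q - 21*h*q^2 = h*(h - 3*q)*(h + 7*q)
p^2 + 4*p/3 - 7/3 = (p - 1)*(p + 7/3)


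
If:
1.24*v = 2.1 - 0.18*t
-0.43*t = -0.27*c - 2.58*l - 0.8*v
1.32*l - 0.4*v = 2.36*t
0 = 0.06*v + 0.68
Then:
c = -1323.83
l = 157.01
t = 89.74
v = -11.33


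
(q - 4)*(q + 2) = q^2 - 2*q - 8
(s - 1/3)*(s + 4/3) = s^2 + s - 4/9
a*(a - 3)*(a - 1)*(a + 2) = a^4 - 2*a^3 - 5*a^2 + 6*a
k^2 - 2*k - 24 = (k - 6)*(k + 4)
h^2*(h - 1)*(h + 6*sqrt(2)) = h^4 - h^3 + 6*sqrt(2)*h^3 - 6*sqrt(2)*h^2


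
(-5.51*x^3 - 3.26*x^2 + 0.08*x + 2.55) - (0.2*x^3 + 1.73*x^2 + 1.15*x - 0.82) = -5.71*x^3 - 4.99*x^2 - 1.07*x + 3.37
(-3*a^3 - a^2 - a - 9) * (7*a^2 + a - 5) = -21*a^5 - 10*a^4 + 7*a^3 - 59*a^2 - 4*a + 45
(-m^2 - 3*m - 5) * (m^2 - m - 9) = -m^4 - 2*m^3 + 7*m^2 + 32*m + 45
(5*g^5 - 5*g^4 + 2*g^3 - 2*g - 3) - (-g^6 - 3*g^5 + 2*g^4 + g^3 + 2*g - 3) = g^6 + 8*g^5 - 7*g^4 + g^3 - 4*g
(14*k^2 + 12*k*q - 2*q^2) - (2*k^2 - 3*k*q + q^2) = 12*k^2 + 15*k*q - 3*q^2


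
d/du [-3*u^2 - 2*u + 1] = -6*u - 2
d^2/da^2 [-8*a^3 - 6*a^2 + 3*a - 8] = -48*a - 12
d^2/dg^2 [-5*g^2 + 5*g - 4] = -10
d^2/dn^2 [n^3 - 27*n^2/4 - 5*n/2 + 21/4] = 6*n - 27/2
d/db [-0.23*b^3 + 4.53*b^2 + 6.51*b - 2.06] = -0.69*b^2 + 9.06*b + 6.51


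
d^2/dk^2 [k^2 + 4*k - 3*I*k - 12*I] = 2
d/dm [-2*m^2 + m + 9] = 1 - 4*m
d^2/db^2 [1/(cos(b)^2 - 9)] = 2*(-2*sin(b)^4 + 19*sin(b)^2 - 8)/(cos(b)^2 - 9)^3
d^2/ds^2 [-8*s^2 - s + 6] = -16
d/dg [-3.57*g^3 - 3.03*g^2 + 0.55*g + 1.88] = -10.71*g^2 - 6.06*g + 0.55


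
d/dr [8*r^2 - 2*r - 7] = 16*r - 2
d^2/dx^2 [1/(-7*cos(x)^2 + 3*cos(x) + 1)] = (-196*sin(x)^4 + 135*sin(x)^2 - 303*cos(x)/4 + 63*cos(3*x)/4 + 93)/(7*sin(x)^2 + 3*cos(x) - 6)^3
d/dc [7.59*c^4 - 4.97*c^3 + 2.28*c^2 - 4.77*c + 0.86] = 30.36*c^3 - 14.91*c^2 + 4.56*c - 4.77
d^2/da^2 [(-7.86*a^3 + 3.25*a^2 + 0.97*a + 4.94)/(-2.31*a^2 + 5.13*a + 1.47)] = (-5.6843418860808e-14*a^5 - 1.13686837721616e-13*a^4 + 379.703088*a^3 + 131.260122*a^2 + 433.387962*a - 292.976604)/(12.326391*a^6 - 82.122579*a^5 + 158.843916*a^4 - 30.486051*a^3 - 101.082492*a^2 - 33.256251*a - 3.176523)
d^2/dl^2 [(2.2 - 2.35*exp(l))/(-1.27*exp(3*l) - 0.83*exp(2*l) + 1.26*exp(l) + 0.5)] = (15.16126*exp(6*l) - 24.504015*exp(5*l) - 8.84842500000001*exp(4*l) + 22.83544*exp(3*l) + 0.180780000000002*exp(2*l) - 8.62522*exp(l) + 1.9735)*exp(l)/(2.048383*exp(9*l) + 4.016121*exp(8*l) - 3.472053*exp(7*l) - 9.816559*exp(6*l) + 0.282414000000001*exp(5*l) + 7.720374*exp(4*l) + 2.089524*exp(3*l) - 1.7589*exp(2*l) - 0.945*exp(l) - 0.125)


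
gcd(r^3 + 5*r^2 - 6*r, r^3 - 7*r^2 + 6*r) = r^2 - r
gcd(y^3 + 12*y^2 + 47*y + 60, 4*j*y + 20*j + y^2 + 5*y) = y + 5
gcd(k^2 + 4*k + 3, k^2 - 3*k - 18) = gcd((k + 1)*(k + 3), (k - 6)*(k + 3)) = k + 3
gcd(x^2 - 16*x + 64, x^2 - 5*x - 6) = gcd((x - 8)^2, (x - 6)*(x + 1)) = 1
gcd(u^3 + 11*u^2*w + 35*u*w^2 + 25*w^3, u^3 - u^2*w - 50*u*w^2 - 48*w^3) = u + w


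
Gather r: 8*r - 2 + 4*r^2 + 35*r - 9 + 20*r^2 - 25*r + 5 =24*r^2 + 18*r - 6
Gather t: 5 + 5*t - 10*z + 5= 5*t - 10*z + 10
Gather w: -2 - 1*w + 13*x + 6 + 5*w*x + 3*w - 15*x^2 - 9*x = w*(5*x + 2) - 15*x^2 + 4*x + 4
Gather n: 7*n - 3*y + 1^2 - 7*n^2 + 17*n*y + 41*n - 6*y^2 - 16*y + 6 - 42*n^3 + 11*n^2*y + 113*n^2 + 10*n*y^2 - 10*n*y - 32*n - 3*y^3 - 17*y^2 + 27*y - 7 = -42*n^3 + n^2*(11*y + 106) + n*(10*y^2 + 7*y + 16) - 3*y^3 - 23*y^2 + 8*y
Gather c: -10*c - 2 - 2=-10*c - 4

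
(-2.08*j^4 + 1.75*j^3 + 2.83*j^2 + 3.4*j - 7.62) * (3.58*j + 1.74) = -7.4464*j^5 + 2.6458*j^4 + 13.1764*j^3 + 17.0962*j^2 - 21.3636*j - 13.2588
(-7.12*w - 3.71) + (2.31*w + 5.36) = 1.65 - 4.81*w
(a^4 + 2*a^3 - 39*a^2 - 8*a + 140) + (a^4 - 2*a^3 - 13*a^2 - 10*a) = 2*a^4 - 52*a^2 - 18*a + 140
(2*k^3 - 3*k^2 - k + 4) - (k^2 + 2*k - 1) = 2*k^3 - 4*k^2 - 3*k + 5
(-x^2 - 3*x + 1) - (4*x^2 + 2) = -5*x^2 - 3*x - 1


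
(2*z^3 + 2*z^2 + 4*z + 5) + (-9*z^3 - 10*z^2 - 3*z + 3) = -7*z^3 - 8*z^2 + z + 8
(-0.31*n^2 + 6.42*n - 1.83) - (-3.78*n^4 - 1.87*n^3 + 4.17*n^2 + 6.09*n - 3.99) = 3.78*n^4 + 1.87*n^3 - 4.48*n^2 + 0.33*n + 2.16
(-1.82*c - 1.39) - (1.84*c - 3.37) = 1.98 - 3.66*c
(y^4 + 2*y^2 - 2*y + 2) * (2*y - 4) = 2*y^5 - 4*y^4 + 4*y^3 - 12*y^2 + 12*y - 8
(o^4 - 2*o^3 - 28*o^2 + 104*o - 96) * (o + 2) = o^5 - 32*o^3 + 48*o^2 + 112*o - 192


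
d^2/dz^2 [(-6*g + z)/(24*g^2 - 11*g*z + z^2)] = 2*(-(6*g - z)*(11*g - 2*z)^2 + (17*g - 3*z)*(24*g^2 - 11*g*z + z^2))/(24*g^2 - 11*g*z + z^2)^3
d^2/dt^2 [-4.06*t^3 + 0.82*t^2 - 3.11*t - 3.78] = 1.64 - 24.36*t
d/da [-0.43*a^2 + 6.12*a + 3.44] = 6.12 - 0.86*a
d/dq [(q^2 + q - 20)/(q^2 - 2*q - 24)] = (-3*q^2 - 8*q - 64)/(q^4 - 4*q^3 - 44*q^2 + 96*q + 576)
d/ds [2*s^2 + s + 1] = 4*s + 1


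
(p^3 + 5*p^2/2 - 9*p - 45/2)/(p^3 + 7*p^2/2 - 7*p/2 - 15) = (p - 3)/(p - 2)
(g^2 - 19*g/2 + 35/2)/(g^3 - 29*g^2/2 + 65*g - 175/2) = 1/(g - 5)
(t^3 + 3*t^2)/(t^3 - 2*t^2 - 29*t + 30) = t^2*(t + 3)/(t^3 - 2*t^2 - 29*t + 30)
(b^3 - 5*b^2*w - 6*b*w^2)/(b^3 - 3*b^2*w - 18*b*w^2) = (b + w)/(b + 3*w)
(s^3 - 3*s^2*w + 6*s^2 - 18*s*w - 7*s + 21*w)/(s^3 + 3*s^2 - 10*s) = (s^3 - 3*s^2*w + 6*s^2 - 18*s*w - 7*s + 21*w)/(s*(s^2 + 3*s - 10))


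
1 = 1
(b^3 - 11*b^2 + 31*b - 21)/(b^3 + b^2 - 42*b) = (b^3 - 11*b^2 + 31*b - 21)/(b*(b^2 + b - 42))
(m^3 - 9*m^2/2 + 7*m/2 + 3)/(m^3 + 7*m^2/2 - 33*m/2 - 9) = (m - 2)/(m + 6)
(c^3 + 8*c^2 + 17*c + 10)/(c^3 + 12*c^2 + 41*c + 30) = (c + 2)/(c + 6)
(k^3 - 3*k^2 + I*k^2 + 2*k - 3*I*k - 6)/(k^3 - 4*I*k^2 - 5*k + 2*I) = (k^2 + k*(-3 + 2*I) - 6*I)/(k^2 - 3*I*k - 2)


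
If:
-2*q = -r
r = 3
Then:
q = 3/2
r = 3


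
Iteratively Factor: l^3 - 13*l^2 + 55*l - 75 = (l - 5)*(l^2 - 8*l + 15) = (l - 5)*(l - 3)*(l - 5)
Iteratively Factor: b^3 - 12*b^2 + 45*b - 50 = (b - 5)*(b^2 - 7*b + 10) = (b - 5)*(b - 2)*(b - 5)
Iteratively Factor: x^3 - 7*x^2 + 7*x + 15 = (x - 3)*(x^2 - 4*x - 5) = (x - 3)*(x + 1)*(x - 5)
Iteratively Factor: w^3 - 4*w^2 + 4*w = (w)*(w^2 - 4*w + 4) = w*(w - 2)*(w - 2)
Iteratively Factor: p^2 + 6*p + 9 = (p + 3)*(p + 3)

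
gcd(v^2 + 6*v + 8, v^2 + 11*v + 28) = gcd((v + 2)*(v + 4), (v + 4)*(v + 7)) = v + 4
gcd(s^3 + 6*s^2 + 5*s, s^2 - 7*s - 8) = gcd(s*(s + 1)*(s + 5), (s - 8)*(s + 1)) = s + 1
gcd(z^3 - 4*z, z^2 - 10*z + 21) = 1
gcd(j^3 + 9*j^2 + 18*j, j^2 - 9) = j + 3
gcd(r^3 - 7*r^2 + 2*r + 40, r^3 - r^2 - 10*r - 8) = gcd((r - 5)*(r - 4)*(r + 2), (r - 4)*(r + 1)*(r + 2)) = r^2 - 2*r - 8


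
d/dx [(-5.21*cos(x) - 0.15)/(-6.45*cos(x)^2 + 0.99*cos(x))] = (-0.789160361274323 - 0.0454410956587902/cos(x) + 0.00348733989939551/cos(x)^2)*sin(x)/(-0.97698355666399*cos(x)^2 + 0.299911231348015*cos(x) - 0.0230164433360105)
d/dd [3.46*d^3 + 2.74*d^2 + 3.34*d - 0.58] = 10.38*d^2 + 5.48*d + 3.34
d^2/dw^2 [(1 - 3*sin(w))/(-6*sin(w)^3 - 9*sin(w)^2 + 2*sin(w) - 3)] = (-432*sin(w)^7 - 162*sin(w)^6 + 855*sin(w)^5 + 1488*sin(w)^4 - 36*sin(w)^3 - 1184*sin(w)^2 - 291*sin(w) + 82)/(6*sin(w)^3 + 9*sin(w)^2 - 2*sin(w) + 3)^3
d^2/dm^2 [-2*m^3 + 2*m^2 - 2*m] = 4 - 12*m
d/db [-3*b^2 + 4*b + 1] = 4 - 6*b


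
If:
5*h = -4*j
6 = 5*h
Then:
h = 6/5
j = -3/2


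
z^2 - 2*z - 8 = (z - 4)*(z + 2)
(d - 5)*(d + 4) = d^2 - d - 20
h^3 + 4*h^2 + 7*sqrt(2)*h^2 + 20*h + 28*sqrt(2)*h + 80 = (h + 4)*(h + 2*sqrt(2))*(h + 5*sqrt(2))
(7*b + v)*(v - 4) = 7*b*v - 28*b + v^2 - 4*v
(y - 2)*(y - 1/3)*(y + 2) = y^3 - y^2/3 - 4*y + 4/3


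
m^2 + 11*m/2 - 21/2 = (m - 3/2)*(m + 7)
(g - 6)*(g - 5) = g^2 - 11*g + 30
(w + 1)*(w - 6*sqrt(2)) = w^2 - 6*sqrt(2)*w + w - 6*sqrt(2)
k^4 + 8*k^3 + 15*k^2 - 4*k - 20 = (k - 1)*(k + 2)^2*(k + 5)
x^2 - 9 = (x - 3)*(x + 3)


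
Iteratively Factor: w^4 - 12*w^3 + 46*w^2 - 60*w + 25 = (w - 1)*(w^3 - 11*w^2 + 35*w - 25) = (w - 5)*(w - 1)*(w^2 - 6*w + 5) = (w - 5)^2*(w - 1)*(w - 1)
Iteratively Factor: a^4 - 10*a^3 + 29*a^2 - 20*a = (a - 1)*(a^3 - 9*a^2 + 20*a) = (a - 5)*(a - 1)*(a^2 - 4*a) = (a - 5)*(a - 4)*(a - 1)*(a)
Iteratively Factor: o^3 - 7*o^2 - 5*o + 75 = (o - 5)*(o^2 - 2*o - 15) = (o - 5)*(o + 3)*(o - 5)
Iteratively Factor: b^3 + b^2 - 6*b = (b)*(b^2 + b - 6) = b*(b - 2)*(b + 3)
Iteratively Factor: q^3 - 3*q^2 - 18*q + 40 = (q + 4)*(q^2 - 7*q + 10) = (q - 2)*(q + 4)*(q - 5)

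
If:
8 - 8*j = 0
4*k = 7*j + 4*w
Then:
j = 1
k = w + 7/4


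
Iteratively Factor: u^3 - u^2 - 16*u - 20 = (u + 2)*(u^2 - 3*u - 10) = (u - 5)*(u + 2)*(u + 2)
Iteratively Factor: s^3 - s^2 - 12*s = (s - 4)*(s^2 + 3*s) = (s - 4)*(s + 3)*(s)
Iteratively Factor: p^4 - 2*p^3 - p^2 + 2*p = (p)*(p^3 - 2*p^2 - p + 2) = p*(p + 1)*(p^2 - 3*p + 2) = p*(p - 2)*(p + 1)*(p - 1)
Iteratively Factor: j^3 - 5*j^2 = (j - 5)*(j^2) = j*(j - 5)*(j)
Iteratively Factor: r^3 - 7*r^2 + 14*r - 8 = (r - 4)*(r^2 - 3*r + 2) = (r - 4)*(r - 2)*(r - 1)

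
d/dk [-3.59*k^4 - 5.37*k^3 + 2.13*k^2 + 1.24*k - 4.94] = -14.36*k^3 - 16.11*k^2 + 4.26*k + 1.24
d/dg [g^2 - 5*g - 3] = 2*g - 5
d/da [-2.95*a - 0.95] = -2.95000000000000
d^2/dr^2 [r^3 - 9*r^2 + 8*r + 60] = 6*r - 18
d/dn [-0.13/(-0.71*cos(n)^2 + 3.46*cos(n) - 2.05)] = (0.1846*cos(n) - 0.4498)*sin(n)/(0.71*cos(n)^2 - 3.46*cos(n) + 2.05)^2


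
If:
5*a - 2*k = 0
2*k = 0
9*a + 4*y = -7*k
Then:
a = 0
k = 0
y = 0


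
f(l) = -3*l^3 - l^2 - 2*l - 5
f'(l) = -9*l^2 - 2*l - 2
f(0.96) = -10.50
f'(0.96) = -12.21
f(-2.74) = 54.68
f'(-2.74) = -64.09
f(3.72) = -180.71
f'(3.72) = -133.99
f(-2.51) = 41.16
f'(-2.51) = -53.68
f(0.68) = -7.77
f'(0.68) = -7.52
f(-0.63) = -3.39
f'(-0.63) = -4.31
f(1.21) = -14.20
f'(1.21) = -17.60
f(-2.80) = 58.62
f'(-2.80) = -66.96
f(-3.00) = 73.00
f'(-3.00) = -77.00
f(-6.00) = 619.00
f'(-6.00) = -314.00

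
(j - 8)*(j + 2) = j^2 - 6*j - 16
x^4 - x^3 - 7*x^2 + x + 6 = (x - 3)*(x - 1)*(x + 1)*(x + 2)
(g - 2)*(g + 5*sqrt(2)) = g^2 - 2*g + 5*sqrt(2)*g - 10*sqrt(2)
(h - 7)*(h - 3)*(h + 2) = h^3 - 8*h^2 + h + 42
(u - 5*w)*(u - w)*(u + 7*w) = u^3 + u^2*w - 37*u*w^2 + 35*w^3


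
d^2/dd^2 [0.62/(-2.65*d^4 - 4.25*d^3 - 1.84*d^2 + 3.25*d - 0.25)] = ((19.716*d^2 + 15.81*d + 2.2816)*(2.65*d^4 + 4.25*d^3 + 1.84*d^2 - 3.25*d + 0.25) - 0.62*(10.6*d^3 + 12.75*d^2 + 3.68*d - 3.25)*(21.2*d^3 + 25.5*d^2 + 7.36*d - 6.5))/(2.65*d^4 + 4.25*d^3 + 1.84*d^2 - 3.25*d + 0.25)^3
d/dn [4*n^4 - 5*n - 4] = 16*n^3 - 5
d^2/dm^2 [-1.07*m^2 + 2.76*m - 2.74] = -2.14000000000000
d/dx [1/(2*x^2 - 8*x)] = (2 - x)/(x^2*(x - 4)^2)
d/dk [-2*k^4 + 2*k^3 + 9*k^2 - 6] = 2*k*(-4*k^2 + 3*k + 9)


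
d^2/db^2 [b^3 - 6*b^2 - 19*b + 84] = 6*b - 12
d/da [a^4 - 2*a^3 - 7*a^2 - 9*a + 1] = 4*a^3 - 6*a^2 - 14*a - 9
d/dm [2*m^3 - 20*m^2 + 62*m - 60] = 6*m^2 - 40*m + 62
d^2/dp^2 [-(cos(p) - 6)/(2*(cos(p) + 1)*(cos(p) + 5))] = ((1 - cos(2*p))^2 - 17*cos(p) - 214*cos(2*p) - 31*cos(3*p) + 1510)/(8*(cos(p) + 1)^2*(cos(p) + 5)^3)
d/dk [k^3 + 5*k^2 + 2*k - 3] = 3*k^2 + 10*k + 2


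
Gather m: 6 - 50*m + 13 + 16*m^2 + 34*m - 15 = 16*m^2 - 16*m + 4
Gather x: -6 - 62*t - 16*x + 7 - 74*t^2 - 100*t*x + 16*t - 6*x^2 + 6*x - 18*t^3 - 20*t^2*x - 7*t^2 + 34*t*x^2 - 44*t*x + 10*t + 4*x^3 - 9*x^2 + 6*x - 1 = -18*t^3 - 81*t^2 - 36*t + 4*x^3 + x^2*(34*t - 15) + x*(-20*t^2 - 144*t - 4)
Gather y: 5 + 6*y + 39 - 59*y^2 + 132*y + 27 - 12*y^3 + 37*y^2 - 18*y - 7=-12*y^3 - 22*y^2 + 120*y + 64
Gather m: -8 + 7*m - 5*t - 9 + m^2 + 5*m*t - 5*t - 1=m^2 + m*(5*t + 7) - 10*t - 18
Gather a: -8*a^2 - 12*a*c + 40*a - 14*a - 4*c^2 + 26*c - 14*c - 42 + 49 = -8*a^2 + a*(26 - 12*c) - 4*c^2 + 12*c + 7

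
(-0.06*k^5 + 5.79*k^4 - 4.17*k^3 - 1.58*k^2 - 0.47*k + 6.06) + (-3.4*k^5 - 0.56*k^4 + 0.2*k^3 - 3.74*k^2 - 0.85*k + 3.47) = -3.46*k^5 + 5.23*k^4 - 3.97*k^3 - 5.32*k^2 - 1.32*k + 9.53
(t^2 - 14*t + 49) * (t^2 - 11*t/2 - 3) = t^4 - 39*t^3/2 + 123*t^2 - 455*t/2 - 147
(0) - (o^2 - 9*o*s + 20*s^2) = -o^2 + 9*o*s - 20*s^2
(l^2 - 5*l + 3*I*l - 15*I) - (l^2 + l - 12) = -6*l + 3*I*l + 12 - 15*I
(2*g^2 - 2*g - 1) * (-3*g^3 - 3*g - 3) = -6*g^5 + 6*g^4 - 3*g^3 + 9*g + 3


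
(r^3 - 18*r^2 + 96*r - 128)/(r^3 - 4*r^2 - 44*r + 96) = (r - 8)/(r + 6)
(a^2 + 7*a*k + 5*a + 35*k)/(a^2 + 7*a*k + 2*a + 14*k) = (a + 5)/(a + 2)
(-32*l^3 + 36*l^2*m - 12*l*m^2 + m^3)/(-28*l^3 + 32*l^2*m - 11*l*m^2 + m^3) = (8*l - m)/(7*l - m)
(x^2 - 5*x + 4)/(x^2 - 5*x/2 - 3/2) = 2*(-x^2 + 5*x - 4)/(-2*x^2 + 5*x + 3)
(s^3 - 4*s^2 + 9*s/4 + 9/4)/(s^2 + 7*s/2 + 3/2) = (2*s^2 - 9*s + 9)/(2*(s + 3))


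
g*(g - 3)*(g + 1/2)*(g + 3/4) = g^4 - 7*g^3/4 - 27*g^2/8 - 9*g/8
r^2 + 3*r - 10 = (r - 2)*(r + 5)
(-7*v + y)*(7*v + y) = -49*v^2 + y^2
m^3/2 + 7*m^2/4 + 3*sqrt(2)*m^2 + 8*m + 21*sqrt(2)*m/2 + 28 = (m/2 + sqrt(2))*(m + 7/2)*(m + 4*sqrt(2))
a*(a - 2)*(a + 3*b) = a^3 + 3*a^2*b - 2*a^2 - 6*a*b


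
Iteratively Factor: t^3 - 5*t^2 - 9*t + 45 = (t + 3)*(t^2 - 8*t + 15) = (t - 5)*(t + 3)*(t - 3)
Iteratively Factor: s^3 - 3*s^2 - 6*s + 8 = (s + 2)*(s^2 - 5*s + 4) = (s - 4)*(s + 2)*(s - 1)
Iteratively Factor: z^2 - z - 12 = (z + 3)*(z - 4)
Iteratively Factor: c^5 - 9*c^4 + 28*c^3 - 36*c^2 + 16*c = (c - 4)*(c^4 - 5*c^3 + 8*c^2 - 4*c) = c*(c - 4)*(c^3 - 5*c^2 + 8*c - 4) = c*(c - 4)*(c - 2)*(c^2 - 3*c + 2) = c*(c - 4)*(c - 2)*(c - 1)*(c - 2)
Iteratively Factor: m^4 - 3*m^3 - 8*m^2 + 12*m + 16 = (m + 1)*(m^3 - 4*m^2 - 4*m + 16) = (m - 4)*(m + 1)*(m^2 - 4) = (m - 4)*(m - 2)*(m + 1)*(m + 2)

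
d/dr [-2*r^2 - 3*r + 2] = -4*r - 3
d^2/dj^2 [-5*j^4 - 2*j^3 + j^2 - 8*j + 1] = -60*j^2 - 12*j + 2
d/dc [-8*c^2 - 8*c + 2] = -16*c - 8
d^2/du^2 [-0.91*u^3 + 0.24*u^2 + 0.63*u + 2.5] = 0.48 - 5.46*u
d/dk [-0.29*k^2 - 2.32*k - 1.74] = -0.58*k - 2.32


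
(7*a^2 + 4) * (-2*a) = -14*a^3 - 8*a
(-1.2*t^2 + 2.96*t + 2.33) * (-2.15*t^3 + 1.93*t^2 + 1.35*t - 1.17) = 2.58*t^5 - 8.68*t^4 - 0.916700000000001*t^3 + 9.8969*t^2 - 0.317699999999999*t - 2.7261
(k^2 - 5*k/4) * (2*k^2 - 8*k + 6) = 2*k^4 - 21*k^3/2 + 16*k^2 - 15*k/2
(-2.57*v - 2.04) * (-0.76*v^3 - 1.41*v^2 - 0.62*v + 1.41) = 1.9532*v^4 + 5.1741*v^3 + 4.4698*v^2 - 2.3589*v - 2.8764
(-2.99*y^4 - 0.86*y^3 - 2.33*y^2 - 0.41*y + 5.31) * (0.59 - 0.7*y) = 2.093*y^5 - 1.1621*y^4 + 1.1236*y^3 - 1.0877*y^2 - 3.9589*y + 3.1329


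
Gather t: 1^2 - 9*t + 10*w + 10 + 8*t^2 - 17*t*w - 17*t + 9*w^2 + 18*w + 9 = 8*t^2 + t*(-17*w - 26) + 9*w^2 + 28*w + 20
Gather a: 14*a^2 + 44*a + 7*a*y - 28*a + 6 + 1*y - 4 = 14*a^2 + a*(7*y + 16) + y + 2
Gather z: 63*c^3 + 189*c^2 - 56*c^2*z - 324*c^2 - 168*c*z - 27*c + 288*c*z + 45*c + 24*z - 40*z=63*c^3 - 135*c^2 + 18*c + z*(-56*c^2 + 120*c - 16)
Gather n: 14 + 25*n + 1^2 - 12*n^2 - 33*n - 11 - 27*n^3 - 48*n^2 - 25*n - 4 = -27*n^3 - 60*n^2 - 33*n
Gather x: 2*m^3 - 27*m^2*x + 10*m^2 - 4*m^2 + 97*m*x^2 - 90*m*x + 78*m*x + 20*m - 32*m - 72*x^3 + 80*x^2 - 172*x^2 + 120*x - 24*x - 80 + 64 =2*m^3 + 6*m^2 - 12*m - 72*x^3 + x^2*(97*m - 92) + x*(-27*m^2 - 12*m + 96) - 16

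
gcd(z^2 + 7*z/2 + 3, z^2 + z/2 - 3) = z + 2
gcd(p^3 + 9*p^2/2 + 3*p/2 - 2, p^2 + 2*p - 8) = p + 4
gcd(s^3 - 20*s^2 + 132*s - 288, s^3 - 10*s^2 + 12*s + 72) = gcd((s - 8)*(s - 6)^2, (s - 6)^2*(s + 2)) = s^2 - 12*s + 36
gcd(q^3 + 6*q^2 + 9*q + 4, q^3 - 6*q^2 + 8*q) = 1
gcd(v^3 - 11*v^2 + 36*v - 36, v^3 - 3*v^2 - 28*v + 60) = v^2 - 8*v + 12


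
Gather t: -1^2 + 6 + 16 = 21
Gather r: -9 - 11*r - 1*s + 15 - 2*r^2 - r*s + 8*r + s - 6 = -2*r^2 + r*(-s - 3)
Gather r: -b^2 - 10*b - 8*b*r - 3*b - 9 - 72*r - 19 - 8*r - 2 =-b^2 - 13*b + r*(-8*b - 80) - 30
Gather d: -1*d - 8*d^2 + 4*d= -8*d^2 + 3*d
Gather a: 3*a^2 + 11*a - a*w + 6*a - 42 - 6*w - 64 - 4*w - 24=3*a^2 + a*(17 - w) - 10*w - 130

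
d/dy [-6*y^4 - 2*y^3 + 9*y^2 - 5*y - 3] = -24*y^3 - 6*y^2 + 18*y - 5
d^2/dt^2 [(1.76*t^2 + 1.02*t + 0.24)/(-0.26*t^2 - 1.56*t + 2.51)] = (1.289808*t^3 - 6.9888*t^2 - 4.577976*t - 31.645552)/(0.017576*t^6 + 0.316368*t^5 + 1.38918*t^4 - 2.31192*t^3 - 13.41093*t^2 + 29.484468*t - 15.813251)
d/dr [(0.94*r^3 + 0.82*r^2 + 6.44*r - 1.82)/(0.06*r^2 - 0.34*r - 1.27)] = (0.0564*r^4 - 0.6392*r^3 - 4.2466*r^2 - 1.8644*r - 8.7976)/(0.0036*r^4 - 0.0408*r^3 - 0.0368*r^2 + 0.8636*r + 1.6129)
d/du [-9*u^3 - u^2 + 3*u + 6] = -27*u^2 - 2*u + 3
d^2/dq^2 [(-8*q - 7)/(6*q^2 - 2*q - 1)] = 4*(2*(6*q - 1)^2*(8*q + 7) + (72*q + 13)*(-6*q^2 + 2*q + 1))/(-6*q^2 + 2*q + 1)^3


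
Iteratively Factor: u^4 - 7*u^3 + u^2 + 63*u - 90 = (u - 2)*(u^3 - 5*u^2 - 9*u + 45) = (u - 2)*(u + 3)*(u^2 - 8*u + 15) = (u - 5)*(u - 2)*(u + 3)*(u - 3)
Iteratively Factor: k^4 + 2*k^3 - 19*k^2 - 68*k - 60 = (k + 3)*(k^3 - k^2 - 16*k - 20) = (k + 2)*(k + 3)*(k^2 - 3*k - 10) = (k + 2)^2*(k + 3)*(k - 5)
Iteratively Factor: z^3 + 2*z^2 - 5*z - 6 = (z + 1)*(z^2 + z - 6) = (z - 2)*(z + 1)*(z + 3)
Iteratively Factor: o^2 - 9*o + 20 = (o - 4)*(o - 5)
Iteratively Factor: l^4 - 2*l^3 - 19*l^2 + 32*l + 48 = (l + 4)*(l^3 - 6*l^2 + 5*l + 12) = (l - 3)*(l + 4)*(l^2 - 3*l - 4) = (l - 4)*(l - 3)*(l + 4)*(l + 1)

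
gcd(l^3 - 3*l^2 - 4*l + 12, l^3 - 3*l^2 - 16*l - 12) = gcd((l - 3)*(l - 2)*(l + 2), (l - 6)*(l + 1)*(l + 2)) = l + 2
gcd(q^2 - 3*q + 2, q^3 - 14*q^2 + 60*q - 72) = q - 2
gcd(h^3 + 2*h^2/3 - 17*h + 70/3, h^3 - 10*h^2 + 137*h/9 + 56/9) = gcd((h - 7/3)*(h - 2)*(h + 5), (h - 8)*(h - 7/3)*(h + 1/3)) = h - 7/3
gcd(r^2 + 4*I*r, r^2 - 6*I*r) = r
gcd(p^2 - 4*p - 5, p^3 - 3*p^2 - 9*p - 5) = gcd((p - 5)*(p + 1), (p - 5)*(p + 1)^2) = p^2 - 4*p - 5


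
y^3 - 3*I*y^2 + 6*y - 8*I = (y - 4*I)*(y - I)*(y + 2*I)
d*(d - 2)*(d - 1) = d^3 - 3*d^2 + 2*d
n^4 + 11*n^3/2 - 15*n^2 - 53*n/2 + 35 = (n - 5/2)*(n - 1)*(n + 2)*(n + 7)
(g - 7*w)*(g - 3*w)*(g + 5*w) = g^3 - 5*g^2*w - 29*g*w^2 + 105*w^3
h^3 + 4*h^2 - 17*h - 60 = (h - 4)*(h + 3)*(h + 5)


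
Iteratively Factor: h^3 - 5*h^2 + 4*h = (h - 4)*(h^2 - h) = (h - 4)*(h - 1)*(h)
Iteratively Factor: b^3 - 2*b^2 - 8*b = (b + 2)*(b^2 - 4*b) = b*(b + 2)*(b - 4)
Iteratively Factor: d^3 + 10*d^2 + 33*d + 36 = (d + 3)*(d^2 + 7*d + 12) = (d + 3)*(d + 4)*(d + 3)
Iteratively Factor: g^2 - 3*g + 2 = (g - 1)*(g - 2)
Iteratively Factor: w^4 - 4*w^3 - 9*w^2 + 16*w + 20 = (w + 2)*(w^3 - 6*w^2 + 3*w + 10) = (w - 5)*(w + 2)*(w^2 - w - 2) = (w - 5)*(w + 1)*(w + 2)*(w - 2)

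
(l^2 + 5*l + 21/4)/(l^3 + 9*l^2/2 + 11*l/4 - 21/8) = 2/(2*l - 1)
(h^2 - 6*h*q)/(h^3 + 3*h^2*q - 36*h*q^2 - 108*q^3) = h/(h^2 + 9*h*q + 18*q^2)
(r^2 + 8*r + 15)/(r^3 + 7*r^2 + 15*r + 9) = (r + 5)/(r^2 + 4*r + 3)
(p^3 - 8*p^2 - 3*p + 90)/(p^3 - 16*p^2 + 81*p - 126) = (p^2 - 2*p - 15)/(p^2 - 10*p + 21)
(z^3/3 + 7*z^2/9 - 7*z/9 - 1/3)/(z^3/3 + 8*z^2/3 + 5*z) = (3*z^2 - 2*z - 1)/(3*z*(z + 5))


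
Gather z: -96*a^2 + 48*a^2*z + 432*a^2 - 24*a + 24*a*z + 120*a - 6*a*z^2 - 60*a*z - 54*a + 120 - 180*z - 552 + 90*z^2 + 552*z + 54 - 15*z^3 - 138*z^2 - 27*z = 336*a^2 + 42*a - 15*z^3 + z^2*(-6*a - 48) + z*(48*a^2 - 36*a + 345) - 378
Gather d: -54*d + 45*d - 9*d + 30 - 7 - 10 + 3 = 16 - 18*d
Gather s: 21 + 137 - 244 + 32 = -54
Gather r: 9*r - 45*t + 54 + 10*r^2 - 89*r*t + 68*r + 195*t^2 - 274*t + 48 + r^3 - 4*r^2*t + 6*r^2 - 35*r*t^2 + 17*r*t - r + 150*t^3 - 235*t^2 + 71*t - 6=r^3 + r^2*(16 - 4*t) + r*(-35*t^2 - 72*t + 76) + 150*t^3 - 40*t^2 - 248*t + 96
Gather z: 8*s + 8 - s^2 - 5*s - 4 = -s^2 + 3*s + 4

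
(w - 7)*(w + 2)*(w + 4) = w^3 - w^2 - 34*w - 56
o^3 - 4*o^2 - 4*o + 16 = (o - 4)*(o - 2)*(o + 2)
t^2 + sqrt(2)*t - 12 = (t - 2*sqrt(2))*(t + 3*sqrt(2))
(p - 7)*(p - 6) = p^2 - 13*p + 42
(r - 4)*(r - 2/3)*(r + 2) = r^3 - 8*r^2/3 - 20*r/3 + 16/3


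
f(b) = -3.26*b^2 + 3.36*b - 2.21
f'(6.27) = -37.52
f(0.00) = -2.21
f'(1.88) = -8.90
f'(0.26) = 1.66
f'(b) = 3.36 - 6.52*b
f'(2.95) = -15.87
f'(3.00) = -16.20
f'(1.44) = -6.03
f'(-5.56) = 39.61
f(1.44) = -4.13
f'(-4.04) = 29.70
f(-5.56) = -121.67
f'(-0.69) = 7.86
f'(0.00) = 3.36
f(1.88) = -7.42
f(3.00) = -21.47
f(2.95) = -20.67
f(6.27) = -109.30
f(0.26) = -1.56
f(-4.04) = -68.99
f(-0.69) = -6.08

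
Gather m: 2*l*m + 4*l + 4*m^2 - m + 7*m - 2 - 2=4*l + 4*m^2 + m*(2*l + 6) - 4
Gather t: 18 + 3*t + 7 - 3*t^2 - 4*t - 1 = -3*t^2 - t + 24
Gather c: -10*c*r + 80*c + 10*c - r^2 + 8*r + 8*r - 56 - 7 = c*(90 - 10*r) - r^2 + 16*r - 63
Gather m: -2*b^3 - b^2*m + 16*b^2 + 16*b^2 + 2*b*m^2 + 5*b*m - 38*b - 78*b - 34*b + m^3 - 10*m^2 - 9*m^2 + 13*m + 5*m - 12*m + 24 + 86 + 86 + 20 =-2*b^3 + 32*b^2 - 150*b + m^3 + m^2*(2*b - 19) + m*(-b^2 + 5*b + 6) + 216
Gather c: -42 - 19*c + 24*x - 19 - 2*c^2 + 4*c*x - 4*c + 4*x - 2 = -2*c^2 + c*(4*x - 23) + 28*x - 63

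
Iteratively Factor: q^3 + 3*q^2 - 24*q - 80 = (q + 4)*(q^2 - q - 20) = (q + 4)^2*(q - 5)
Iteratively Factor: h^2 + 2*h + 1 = (h + 1)*(h + 1)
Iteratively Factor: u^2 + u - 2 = (u - 1)*(u + 2)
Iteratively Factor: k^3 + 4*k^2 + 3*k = (k + 1)*(k^2 + 3*k) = (k + 1)*(k + 3)*(k)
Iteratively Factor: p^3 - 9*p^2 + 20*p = (p - 4)*(p^2 - 5*p) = (p - 5)*(p - 4)*(p)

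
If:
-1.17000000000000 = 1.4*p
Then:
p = -0.84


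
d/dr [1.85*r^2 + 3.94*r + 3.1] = 3.7*r + 3.94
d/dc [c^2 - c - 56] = 2*c - 1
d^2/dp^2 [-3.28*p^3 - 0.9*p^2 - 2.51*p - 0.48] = -19.68*p - 1.8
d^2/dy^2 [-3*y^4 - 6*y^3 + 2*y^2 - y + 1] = -36*y^2 - 36*y + 4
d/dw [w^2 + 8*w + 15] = 2*w + 8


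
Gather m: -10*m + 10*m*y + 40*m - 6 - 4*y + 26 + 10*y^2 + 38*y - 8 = m*(10*y + 30) + 10*y^2 + 34*y + 12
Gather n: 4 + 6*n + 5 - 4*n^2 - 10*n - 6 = -4*n^2 - 4*n + 3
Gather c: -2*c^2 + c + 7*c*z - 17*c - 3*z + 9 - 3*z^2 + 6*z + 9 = -2*c^2 + c*(7*z - 16) - 3*z^2 + 3*z + 18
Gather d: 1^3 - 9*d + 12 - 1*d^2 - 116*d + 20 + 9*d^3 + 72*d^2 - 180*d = 9*d^3 + 71*d^2 - 305*d + 33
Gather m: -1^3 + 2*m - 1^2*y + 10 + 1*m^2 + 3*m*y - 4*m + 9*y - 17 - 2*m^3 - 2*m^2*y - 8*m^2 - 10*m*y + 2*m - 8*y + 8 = -2*m^3 + m^2*(-2*y - 7) - 7*m*y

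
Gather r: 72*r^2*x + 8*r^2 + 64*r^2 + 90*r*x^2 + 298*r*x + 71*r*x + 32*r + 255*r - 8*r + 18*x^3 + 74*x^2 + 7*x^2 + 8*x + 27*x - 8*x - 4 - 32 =r^2*(72*x + 72) + r*(90*x^2 + 369*x + 279) + 18*x^3 + 81*x^2 + 27*x - 36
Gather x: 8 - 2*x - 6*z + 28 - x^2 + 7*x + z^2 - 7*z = -x^2 + 5*x + z^2 - 13*z + 36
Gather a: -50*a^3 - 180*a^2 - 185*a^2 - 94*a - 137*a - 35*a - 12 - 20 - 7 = -50*a^3 - 365*a^2 - 266*a - 39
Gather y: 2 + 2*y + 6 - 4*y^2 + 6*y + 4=-4*y^2 + 8*y + 12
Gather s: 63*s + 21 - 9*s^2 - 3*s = -9*s^2 + 60*s + 21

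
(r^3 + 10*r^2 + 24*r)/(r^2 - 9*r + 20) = r*(r^2 + 10*r + 24)/(r^2 - 9*r + 20)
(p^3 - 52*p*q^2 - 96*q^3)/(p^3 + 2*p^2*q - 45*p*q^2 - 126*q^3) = (p^2 - 6*p*q - 16*q^2)/(p^2 - 4*p*q - 21*q^2)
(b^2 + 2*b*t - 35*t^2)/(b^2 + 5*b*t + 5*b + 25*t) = (b^2 + 2*b*t - 35*t^2)/(b^2 + 5*b*t + 5*b + 25*t)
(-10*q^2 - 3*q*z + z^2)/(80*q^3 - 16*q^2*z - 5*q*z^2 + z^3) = (2*q + z)/(-16*q^2 + z^2)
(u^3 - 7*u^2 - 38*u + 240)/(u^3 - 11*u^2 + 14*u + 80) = (u + 6)/(u + 2)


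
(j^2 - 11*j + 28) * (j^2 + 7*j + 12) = j^4 - 4*j^3 - 37*j^2 + 64*j + 336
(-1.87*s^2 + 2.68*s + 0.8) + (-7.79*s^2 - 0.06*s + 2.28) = -9.66*s^2 + 2.62*s + 3.08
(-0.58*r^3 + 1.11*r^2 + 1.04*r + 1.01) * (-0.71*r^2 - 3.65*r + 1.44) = 0.4118*r^5 + 1.3289*r^4 - 5.6251*r^3 - 2.9147*r^2 - 2.1889*r + 1.4544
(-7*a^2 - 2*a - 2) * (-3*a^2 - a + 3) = 21*a^4 + 13*a^3 - 13*a^2 - 4*a - 6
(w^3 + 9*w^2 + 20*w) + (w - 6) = w^3 + 9*w^2 + 21*w - 6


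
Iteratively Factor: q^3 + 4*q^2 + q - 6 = (q + 2)*(q^2 + 2*q - 3) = (q - 1)*(q + 2)*(q + 3)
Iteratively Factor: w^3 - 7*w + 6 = (w - 2)*(w^2 + 2*w - 3) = (w - 2)*(w - 1)*(w + 3)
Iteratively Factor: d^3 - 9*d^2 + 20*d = (d)*(d^2 - 9*d + 20) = d*(d - 5)*(d - 4)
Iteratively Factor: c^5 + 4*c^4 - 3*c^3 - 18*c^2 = (c)*(c^4 + 4*c^3 - 3*c^2 - 18*c) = c*(c + 3)*(c^3 + c^2 - 6*c) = c*(c - 2)*(c + 3)*(c^2 + 3*c) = c*(c - 2)*(c + 3)^2*(c)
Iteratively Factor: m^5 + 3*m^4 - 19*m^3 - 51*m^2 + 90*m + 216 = (m - 3)*(m^4 + 6*m^3 - m^2 - 54*m - 72) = (m - 3)^2*(m^3 + 9*m^2 + 26*m + 24) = (m - 3)^2*(m + 3)*(m^2 + 6*m + 8) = (m - 3)^2*(m + 3)*(m + 4)*(m + 2)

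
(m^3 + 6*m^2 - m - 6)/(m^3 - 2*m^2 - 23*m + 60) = (m^3 + 6*m^2 - m - 6)/(m^3 - 2*m^2 - 23*m + 60)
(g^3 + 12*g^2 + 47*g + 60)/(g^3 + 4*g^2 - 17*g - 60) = (g + 4)/(g - 4)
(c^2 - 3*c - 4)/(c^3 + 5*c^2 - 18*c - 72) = (c + 1)/(c^2 + 9*c + 18)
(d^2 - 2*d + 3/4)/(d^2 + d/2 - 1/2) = (d - 3/2)/(d + 1)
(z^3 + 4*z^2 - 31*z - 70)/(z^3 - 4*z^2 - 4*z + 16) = (z^2 + 2*z - 35)/(z^2 - 6*z + 8)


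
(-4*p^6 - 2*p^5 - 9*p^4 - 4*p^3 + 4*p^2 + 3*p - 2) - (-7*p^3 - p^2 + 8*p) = -4*p^6 - 2*p^5 - 9*p^4 + 3*p^3 + 5*p^2 - 5*p - 2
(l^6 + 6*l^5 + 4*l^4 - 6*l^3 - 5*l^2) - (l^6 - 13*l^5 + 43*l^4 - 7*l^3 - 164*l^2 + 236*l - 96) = 19*l^5 - 39*l^4 + l^3 + 159*l^2 - 236*l + 96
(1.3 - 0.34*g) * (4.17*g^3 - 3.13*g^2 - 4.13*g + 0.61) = -1.4178*g^4 + 6.4852*g^3 - 2.6648*g^2 - 5.5764*g + 0.793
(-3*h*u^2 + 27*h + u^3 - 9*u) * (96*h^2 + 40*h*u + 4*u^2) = -288*h^3*u^2 + 2592*h^3 - 24*h^2*u^3 + 216*h^2*u + 28*h*u^4 - 252*h*u^2 + 4*u^5 - 36*u^3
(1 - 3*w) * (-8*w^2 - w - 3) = 24*w^3 - 5*w^2 + 8*w - 3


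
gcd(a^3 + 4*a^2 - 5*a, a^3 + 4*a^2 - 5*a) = a^3 + 4*a^2 - 5*a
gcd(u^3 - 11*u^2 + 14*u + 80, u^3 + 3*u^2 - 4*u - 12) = u + 2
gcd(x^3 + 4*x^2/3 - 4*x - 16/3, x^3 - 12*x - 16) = x + 2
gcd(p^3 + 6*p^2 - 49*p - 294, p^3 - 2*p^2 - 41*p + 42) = p^2 - p - 42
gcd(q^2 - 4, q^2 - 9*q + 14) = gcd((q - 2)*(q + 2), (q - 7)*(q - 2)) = q - 2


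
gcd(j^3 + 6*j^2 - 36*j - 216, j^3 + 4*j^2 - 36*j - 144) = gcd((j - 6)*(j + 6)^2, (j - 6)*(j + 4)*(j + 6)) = j^2 - 36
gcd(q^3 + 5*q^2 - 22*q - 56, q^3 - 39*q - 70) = q + 2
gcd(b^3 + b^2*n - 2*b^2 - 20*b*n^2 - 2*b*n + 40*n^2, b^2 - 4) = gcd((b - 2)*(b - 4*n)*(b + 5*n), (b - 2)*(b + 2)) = b - 2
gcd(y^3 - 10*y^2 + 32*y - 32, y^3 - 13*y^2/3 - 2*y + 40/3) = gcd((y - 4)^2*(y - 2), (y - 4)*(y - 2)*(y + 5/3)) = y^2 - 6*y + 8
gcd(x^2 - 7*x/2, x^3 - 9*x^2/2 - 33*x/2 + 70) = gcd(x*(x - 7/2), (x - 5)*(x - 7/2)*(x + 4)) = x - 7/2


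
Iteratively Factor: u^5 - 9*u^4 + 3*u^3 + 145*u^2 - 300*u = (u - 5)*(u^4 - 4*u^3 - 17*u^2 + 60*u) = (u - 5)*(u - 3)*(u^3 - u^2 - 20*u) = (u - 5)^2*(u - 3)*(u^2 + 4*u) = (u - 5)^2*(u - 3)*(u + 4)*(u)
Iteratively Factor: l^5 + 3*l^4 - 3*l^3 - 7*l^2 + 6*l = (l - 1)*(l^4 + 4*l^3 + l^2 - 6*l) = (l - 1)^2*(l^3 + 5*l^2 + 6*l) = (l - 1)^2*(l + 2)*(l^2 + 3*l) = l*(l - 1)^2*(l + 2)*(l + 3)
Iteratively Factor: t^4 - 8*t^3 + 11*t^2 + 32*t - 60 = (t - 3)*(t^3 - 5*t^2 - 4*t + 20) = (t - 5)*(t - 3)*(t^2 - 4) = (t - 5)*(t - 3)*(t - 2)*(t + 2)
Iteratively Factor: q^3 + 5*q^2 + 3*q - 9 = (q + 3)*(q^2 + 2*q - 3) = (q + 3)^2*(q - 1)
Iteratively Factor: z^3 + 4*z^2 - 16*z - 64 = (z + 4)*(z^2 - 16) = (z + 4)^2*(z - 4)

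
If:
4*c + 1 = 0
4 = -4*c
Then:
No Solution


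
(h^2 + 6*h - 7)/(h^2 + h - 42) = (h - 1)/(h - 6)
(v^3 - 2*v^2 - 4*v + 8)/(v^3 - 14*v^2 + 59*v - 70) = (v^2 - 4)/(v^2 - 12*v + 35)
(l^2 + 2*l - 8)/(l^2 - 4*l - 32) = (l - 2)/(l - 8)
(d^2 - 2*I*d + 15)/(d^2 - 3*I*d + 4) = (d^2 - 2*I*d + 15)/(d^2 - 3*I*d + 4)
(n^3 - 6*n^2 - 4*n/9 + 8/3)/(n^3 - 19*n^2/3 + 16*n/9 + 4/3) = (3*n + 2)/(3*n + 1)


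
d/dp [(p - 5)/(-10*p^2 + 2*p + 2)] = (-5*p^2 + p + (p - 5)*(10*p - 1) + 1)/(2*(-5*p^2 + p + 1)^2)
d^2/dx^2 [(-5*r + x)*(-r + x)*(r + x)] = -10*r + 6*x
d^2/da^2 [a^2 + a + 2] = 2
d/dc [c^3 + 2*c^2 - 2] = c*(3*c + 4)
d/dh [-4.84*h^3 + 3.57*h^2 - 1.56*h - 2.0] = -14.52*h^2 + 7.14*h - 1.56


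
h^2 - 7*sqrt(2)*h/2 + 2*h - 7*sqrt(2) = (h + 2)*(h - 7*sqrt(2)/2)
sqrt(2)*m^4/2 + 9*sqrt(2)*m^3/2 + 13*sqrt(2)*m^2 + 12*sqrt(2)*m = m*(m + 3)*(m + 4)*(sqrt(2)*m/2 + sqrt(2))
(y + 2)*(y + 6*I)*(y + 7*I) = y^3 + 2*y^2 + 13*I*y^2 - 42*y + 26*I*y - 84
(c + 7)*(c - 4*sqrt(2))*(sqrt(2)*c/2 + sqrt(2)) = sqrt(2)*c^3/2 - 4*c^2 + 9*sqrt(2)*c^2/2 - 36*c + 7*sqrt(2)*c - 56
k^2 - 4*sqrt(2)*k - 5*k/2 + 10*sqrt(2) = (k - 5/2)*(k - 4*sqrt(2))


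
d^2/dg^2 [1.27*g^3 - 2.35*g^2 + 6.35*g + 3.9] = 7.62*g - 4.7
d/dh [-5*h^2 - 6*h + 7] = -10*h - 6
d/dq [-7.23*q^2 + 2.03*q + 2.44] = 2.03 - 14.46*q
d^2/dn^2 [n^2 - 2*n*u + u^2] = 2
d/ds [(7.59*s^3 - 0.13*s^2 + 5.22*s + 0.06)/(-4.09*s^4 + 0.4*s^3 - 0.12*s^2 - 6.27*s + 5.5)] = (31.0431*s^6 - 1.0634*s^5 + 63.1906*s^4 - 98.373*s^3 + 126.6045*s^2 - 1.4156*s + 29.0862)/(16.7281*s^8 - 3.272*s^7 + 1.1416*s^6 + 51.1926*s^5 - 49.9916*s^4 + 5.9048*s^3 + 37.9929*s^2 - 68.97*s + 30.25)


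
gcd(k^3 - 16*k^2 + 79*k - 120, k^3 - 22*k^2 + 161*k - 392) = k - 8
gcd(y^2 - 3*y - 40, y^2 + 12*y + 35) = y + 5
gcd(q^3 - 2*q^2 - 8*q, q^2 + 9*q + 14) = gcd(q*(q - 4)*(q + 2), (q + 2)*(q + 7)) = q + 2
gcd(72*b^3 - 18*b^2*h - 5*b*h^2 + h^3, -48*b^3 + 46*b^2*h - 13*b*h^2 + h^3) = 3*b - h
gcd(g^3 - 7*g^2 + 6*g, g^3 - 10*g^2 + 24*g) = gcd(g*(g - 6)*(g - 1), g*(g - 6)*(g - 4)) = g^2 - 6*g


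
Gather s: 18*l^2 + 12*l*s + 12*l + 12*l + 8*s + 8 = 18*l^2 + 24*l + s*(12*l + 8) + 8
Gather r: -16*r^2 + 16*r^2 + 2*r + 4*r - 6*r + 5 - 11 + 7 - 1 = 0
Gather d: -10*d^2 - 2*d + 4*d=-10*d^2 + 2*d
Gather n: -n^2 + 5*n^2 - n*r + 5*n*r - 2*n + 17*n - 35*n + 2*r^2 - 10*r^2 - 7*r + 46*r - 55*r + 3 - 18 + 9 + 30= 4*n^2 + n*(4*r - 20) - 8*r^2 - 16*r + 24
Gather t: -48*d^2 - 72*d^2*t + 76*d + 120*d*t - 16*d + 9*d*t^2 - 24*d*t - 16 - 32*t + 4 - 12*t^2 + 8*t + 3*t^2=-48*d^2 + 60*d + t^2*(9*d - 9) + t*(-72*d^2 + 96*d - 24) - 12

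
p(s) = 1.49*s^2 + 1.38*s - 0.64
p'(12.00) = 37.14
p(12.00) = 230.48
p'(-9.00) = -25.44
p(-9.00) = 107.63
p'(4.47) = 14.70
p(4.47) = 35.30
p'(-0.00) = 1.38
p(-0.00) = -0.64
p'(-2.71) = -6.70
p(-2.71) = 6.56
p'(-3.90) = -10.24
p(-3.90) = 16.64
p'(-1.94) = -4.40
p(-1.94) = 2.29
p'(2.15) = 7.79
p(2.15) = 9.21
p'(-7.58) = -21.21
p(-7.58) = 74.51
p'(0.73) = 3.56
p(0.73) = 1.16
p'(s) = 2.98*s + 1.38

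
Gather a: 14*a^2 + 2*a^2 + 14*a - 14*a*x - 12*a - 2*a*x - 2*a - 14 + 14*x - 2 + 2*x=16*a^2 - 16*a*x + 16*x - 16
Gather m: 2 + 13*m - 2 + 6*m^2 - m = 6*m^2 + 12*m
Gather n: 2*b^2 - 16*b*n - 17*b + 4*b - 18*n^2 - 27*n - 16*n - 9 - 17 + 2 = 2*b^2 - 13*b - 18*n^2 + n*(-16*b - 43) - 24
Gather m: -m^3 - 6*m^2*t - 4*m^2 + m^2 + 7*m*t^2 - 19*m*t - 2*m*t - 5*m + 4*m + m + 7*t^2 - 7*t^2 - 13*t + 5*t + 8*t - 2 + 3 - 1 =-m^3 + m^2*(-6*t - 3) + m*(7*t^2 - 21*t)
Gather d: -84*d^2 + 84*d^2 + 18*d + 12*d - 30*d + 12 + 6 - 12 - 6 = 0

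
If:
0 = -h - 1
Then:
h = -1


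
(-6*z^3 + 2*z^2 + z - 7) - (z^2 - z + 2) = -6*z^3 + z^2 + 2*z - 9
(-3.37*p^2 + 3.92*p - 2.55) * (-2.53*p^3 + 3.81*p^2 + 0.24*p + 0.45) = 8.5261*p^5 - 22.7573*p^4 + 20.5779*p^3 - 10.2912*p^2 + 1.152*p - 1.1475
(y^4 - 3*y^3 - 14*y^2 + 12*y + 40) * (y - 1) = y^5 - 4*y^4 - 11*y^3 + 26*y^2 + 28*y - 40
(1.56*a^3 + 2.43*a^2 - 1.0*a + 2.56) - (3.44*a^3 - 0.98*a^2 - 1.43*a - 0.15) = -1.88*a^3 + 3.41*a^2 + 0.43*a + 2.71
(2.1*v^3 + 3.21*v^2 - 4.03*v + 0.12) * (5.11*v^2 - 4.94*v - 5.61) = 10.731*v^5 + 6.0291*v^4 - 48.2317*v^3 + 2.5133*v^2 + 22.0155*v - 0.6732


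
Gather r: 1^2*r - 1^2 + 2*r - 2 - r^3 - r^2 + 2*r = -r^3 - r^2 + 5*r - 3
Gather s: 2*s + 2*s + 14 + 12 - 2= 4*s + 24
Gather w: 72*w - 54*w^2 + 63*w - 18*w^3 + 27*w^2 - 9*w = -18*w^3 - 27*w^2 + 126*w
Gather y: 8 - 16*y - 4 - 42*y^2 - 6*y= -42*y^2 - 22*y + 4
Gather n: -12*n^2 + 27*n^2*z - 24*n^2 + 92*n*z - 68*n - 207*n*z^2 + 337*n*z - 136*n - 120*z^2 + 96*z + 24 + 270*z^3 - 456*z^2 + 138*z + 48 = n^2*(27*z - 36) + n*(-207*z^2 + 429*z - 204) + 270*z^3 - 576*z^2 + 234*z + 72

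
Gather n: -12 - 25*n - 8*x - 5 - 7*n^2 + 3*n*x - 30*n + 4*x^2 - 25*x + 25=-7*n^2 + n*(3*x - 55) + 4*x^2 - 33*x + 8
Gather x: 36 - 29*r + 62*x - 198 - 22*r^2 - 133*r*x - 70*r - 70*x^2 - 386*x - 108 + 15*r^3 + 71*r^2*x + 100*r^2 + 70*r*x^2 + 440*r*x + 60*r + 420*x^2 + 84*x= 15*r^3 + 78*r^2 - 39*r + x^2*(70*r + 350) + x*(71*r^2 + 307*r - 240) - 270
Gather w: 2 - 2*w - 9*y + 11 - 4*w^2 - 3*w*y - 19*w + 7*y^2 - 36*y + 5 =-4*w^2 + w*(-3*y - 21) + 7*y^2 - 45*y + 18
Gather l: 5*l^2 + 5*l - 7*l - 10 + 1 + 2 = 5*l^2 - 2*l - 7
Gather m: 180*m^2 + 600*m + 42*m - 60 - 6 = 180*m^2 + 642*m - 66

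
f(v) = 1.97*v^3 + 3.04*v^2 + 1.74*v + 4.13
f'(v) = 5.91*v^2 + 6.08*v + 1.74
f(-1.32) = 2.60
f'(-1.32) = 4.01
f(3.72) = 154.08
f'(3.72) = 106.14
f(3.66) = 147.81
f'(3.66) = 103.16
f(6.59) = 711.41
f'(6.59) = 298.47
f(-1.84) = -1.05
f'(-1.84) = 10.56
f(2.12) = 40.25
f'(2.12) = 41.19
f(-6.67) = -456.81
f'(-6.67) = 224.12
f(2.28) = 47.25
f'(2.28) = 46.32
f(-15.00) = -5986.72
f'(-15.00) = 1240.29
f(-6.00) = -322.39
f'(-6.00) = 178.02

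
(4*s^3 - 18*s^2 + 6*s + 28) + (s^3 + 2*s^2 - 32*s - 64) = 5*s^3 - 16*s^2 - 26*s - 36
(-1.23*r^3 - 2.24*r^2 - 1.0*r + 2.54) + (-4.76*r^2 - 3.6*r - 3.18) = -1.23*r^3 - 7.0*r^2 - 4.6*r - 0.64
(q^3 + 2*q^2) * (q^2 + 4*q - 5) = q^5 + 6*q^4 + 3*q^3 - 10*q^2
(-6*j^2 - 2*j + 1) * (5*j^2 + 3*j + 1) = -30*j^4 - 28*j^3 - 7*j^2 + j + 1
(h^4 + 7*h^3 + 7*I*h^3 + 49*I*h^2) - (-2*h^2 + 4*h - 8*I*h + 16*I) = h^4 + 7*h^3 + 7*I*h^3 + 2*h^2 + 49*I*h^2 - 4*h + 8*I*h - 16*I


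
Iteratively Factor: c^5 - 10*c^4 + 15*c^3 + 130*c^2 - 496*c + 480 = (c - 5)*(c^4 - 5*c^3 - 10*c^2 + 80*c - 96) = (c - 5)*(c - 2)*(c^3 - 3*c^2 - 16*c + 48) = (c - 5)*(c - 2)*(c + 4)*(c^2 - 7*c + 12) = (c - 5)*(c - 4)*(c - 2)*(c + 4)*(c - 3)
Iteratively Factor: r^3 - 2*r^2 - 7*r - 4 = (r + 1)*(r^2 - 3*r - 4) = (r + 1)^2*(r - 4)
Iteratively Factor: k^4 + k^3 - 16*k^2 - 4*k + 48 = (k - 2)*(k^3 + 3*k^2 - 10*k - 24) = (k - 2)*(k + 4)*(k^2 - k - 6) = (k - 2)*(k + 2)*(k + 4)*(k - 3)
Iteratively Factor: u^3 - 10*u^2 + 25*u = (u)*(u^2 - 10*u + 25) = u*(u - 5)*(u - 5)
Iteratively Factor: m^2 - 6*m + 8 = (m - 2)*(m - 4)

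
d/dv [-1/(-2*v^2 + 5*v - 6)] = (5 - 4*v)/(2*v^2 - 5*v + 6)^2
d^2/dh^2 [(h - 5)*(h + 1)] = 2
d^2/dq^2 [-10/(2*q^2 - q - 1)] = 20*(-4*q^2 + 2*q + (4*q - 1)^2 + 2)/(-2*q^2 + q + 1)^3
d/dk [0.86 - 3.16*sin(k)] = -3.16*cos(k)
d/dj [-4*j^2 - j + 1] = -8*j - 1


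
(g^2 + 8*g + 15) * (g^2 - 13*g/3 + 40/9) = g^4 + 11*g^3/3 - 137*g^2/9 - 265*g/9 + 200/3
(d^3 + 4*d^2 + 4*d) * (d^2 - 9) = d^5 + 4*d^4 - 5*d^3 - 36*d^2 - 36*d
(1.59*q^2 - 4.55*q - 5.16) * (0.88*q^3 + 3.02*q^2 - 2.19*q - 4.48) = 1.3992*q^5 + 0.797800000000001*q^4 - 21.7639*q^3 - 12.7419*q^2 + 31.6844*q + 23.1168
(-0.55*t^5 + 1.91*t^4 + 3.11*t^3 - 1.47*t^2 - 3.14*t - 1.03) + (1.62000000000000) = -0.55*t^5 + 1.91*t^4 + 3.11*t^3 - 1.47*t^2 - 3.14*t + 0.59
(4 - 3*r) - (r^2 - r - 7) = -r^2 - 2*r + 11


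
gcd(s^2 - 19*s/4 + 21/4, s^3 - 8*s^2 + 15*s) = s - 3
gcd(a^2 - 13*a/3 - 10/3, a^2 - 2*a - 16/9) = a + 2/3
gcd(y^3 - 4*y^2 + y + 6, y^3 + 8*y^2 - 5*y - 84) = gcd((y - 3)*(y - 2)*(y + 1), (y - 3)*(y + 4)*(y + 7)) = y - 3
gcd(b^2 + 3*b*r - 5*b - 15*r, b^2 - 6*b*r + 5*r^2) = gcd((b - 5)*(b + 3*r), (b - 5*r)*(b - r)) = 1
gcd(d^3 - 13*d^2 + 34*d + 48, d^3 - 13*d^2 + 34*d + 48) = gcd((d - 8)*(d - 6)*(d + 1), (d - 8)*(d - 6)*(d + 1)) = d^3 - 13*d^2 + 34*d + 48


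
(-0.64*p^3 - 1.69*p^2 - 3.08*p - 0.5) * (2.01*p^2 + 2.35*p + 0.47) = -1.2864*p^5 - 4.9009*p^4 - 10.4631*p^3 - 9.0373*p^2 - 2.6226*p - 0.235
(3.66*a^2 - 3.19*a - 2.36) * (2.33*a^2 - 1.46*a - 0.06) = 8.5278*a^4 - 12.7763*a^3 - 1.061*a^2 + 3.637*a + 0.1416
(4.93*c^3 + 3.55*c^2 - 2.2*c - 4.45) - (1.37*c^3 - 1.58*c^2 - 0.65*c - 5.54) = 3.56*c^3 + 5.13*c^2 - 1.55*c + 1.09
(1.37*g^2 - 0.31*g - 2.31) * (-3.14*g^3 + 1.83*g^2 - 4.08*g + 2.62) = -4.3018*g^5 + 3.4805*g^4 + 1.0965*g^3 + 0.6269*g^2 + 8.6126*g - 6.0522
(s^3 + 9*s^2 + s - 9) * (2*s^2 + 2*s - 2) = 2*s^5 + 20*s^4 + 18*s^3 - 34*s^2 - 20*s + 18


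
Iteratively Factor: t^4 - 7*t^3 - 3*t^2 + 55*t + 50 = (t + 2)*(t^3 - 9*t^2 + 15*t + 25) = (t + 1)*(t + 2)*(t^2 - 10*t + 25) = (t - 5)*(t + 1)*(t + 2)*(t - 5)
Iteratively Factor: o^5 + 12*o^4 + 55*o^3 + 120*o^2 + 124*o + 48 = (o + 3)*(o^4 + 9*o^3 + 28*o^2 + 36*o + 16) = (o + 2)*(o + 3)*(o^3 + 7*o^2 + 14*o + 8) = (o + 2)^2*(o + 3)*(o^2 + 5*o + 4) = (o + 1)*(o + 2)^2*(o + 3)*(o + 4)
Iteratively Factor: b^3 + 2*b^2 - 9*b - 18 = (b - 3)*(b^2 + 5*b + 6) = (b - 3)*(b + 2)*(b + 3)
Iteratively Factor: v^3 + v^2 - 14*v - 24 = (v + 2)*(v^2 - v - 12) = (v + 2)*(v + 3)*(v - 4)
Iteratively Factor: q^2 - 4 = (q - 2)*(q + 2)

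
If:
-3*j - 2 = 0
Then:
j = -2/3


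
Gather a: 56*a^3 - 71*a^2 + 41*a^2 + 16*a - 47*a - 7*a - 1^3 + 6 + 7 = 56*a^3 - 30*a^2 - 38*a + 12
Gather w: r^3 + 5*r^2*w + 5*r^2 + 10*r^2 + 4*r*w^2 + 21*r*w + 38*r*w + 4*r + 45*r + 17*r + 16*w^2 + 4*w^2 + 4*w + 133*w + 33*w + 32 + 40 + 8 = r^3 + 15*r^2 + 66*r + w^2*(4*r + 20) + w*(5*r^2 + 59*r + 170) + 80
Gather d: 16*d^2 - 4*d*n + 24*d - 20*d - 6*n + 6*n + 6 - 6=16*d^2 + d*(4 - 4*n)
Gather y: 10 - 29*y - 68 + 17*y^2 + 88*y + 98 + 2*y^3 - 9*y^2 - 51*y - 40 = 2*y^3 + 8*y^2 + 8*y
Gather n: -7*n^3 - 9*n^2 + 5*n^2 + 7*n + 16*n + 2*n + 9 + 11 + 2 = -7*n^3 - 4*n^2 + 25*n + 22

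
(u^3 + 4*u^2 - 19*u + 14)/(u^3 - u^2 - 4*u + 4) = (u + 7)/(u + 2)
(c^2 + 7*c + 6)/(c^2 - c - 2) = (c + 6)/(c - 2)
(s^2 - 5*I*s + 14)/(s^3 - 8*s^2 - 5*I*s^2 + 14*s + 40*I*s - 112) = 1/(s - 8)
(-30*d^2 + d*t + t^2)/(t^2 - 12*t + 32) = (-30*d^2 + d*t + t^2)/(t^2 - 12*t + 32)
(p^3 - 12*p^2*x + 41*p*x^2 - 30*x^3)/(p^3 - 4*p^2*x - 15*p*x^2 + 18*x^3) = (p - 5*x)/(p + 3*x)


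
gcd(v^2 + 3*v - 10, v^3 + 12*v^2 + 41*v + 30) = v + 5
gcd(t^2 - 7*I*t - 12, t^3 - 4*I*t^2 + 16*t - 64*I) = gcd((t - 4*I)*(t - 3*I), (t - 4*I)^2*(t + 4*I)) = t - 4*I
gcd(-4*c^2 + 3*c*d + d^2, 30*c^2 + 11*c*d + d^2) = 1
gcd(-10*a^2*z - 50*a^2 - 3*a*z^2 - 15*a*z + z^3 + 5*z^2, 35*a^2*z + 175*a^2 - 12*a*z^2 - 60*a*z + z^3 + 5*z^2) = -5*a*z - 25*a + z^2 + 5*z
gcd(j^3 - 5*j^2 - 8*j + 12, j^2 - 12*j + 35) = 1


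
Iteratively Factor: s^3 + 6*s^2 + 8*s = (s + 4)*(s^2 + 2*s) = (s + 2)*(s + 4)*(s)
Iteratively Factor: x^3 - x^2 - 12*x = (x)*(x^2 - x - 12) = x*(x + 3)*(x - 4)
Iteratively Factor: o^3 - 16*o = (o + 4)*(o^2 - 4*o) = o*(o + 4)*(o - 4)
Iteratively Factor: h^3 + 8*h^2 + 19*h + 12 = (h + 1)*(h^2 + 7*h + 12) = (h + 1)*(h + 4)*(h + 3)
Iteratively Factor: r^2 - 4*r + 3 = (r - 1)*(r - 3)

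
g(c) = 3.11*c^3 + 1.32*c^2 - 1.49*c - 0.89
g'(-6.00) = 318.55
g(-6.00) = -616.19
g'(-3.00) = 74.56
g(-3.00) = -68.51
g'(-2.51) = 50.66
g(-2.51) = -38.01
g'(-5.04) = 222.20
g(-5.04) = -358.01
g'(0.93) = 9.03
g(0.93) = 1.37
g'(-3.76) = 120.49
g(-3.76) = -141.95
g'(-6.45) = 369.63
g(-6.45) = -770.89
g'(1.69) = 29.62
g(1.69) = 15.37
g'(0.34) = 0.49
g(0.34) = -1.12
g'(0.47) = 1.81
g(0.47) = -0.98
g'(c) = 9.33*c^2 + 2.64*c - 1.49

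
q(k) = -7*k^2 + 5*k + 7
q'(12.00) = -163.00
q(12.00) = -941.00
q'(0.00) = 5.00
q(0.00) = 7.00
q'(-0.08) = 6.12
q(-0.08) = 6.56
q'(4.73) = -61.22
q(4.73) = -125.96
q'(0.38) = -0.32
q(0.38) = 7.89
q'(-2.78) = 43.92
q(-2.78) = -61.00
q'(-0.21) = 7.94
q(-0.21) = 5.64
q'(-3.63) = 55.82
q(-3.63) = -103.39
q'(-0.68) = 14.52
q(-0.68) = 0.36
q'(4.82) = -62.48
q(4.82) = -131.53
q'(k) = 5 - 14*k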